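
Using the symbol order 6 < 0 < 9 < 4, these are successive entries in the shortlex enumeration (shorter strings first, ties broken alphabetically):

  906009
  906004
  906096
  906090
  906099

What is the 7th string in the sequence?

906046

Stepping forward 2 times from 906099: 906099 → 906094, then the target.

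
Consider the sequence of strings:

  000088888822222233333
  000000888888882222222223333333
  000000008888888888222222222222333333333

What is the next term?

000000000088888888888822222222222222233333333333

Each string has the form 0^{2n} 8^{2n+2} 2^{3n} 3^{2n+1}, where the shown terms are n = 2, 3, 4.
At n = 5 the blocks have lengths 10, 12, 15, 11.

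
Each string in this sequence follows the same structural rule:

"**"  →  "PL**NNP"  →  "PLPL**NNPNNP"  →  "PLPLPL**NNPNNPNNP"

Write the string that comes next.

Each term wraps the previous one in PL on the left and NNP on the right.
One more step from PLPLPL**NNPNNPNNP gives the answer.

PLPLPLPL**NNPNNPNNPNNP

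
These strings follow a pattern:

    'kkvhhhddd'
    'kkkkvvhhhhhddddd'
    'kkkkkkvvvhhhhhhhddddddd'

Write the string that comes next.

Each string has the form k^{2n} v^{n} h^{2n+1} d^{2n+1} (n = 1, 2, …).
At n = 4 the blocks have lengths 8, 4, 9, 9.

kkkkkkkkvvvvhhhhhhhhhddddddddd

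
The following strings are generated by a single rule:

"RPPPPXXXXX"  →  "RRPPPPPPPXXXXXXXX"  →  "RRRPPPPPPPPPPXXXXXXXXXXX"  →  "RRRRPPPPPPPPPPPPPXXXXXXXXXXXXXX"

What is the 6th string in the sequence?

Each string has the form R^{n} P^{3n+1} X^{3n+2} (n = 1, 2, …).
Setting n = 6 gives 6, 19, 20 characters in each block.

RRRRRRPPPPPPPPPPPPPPPPPPPXXXXXXXXXXXXXXXXXXXX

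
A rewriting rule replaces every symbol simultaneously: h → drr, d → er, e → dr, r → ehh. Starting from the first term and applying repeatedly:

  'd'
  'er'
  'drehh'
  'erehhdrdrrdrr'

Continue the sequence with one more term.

φ(erehhdrdrrdrr) expands symbol-by-symbol to dr ehh dr drr drr er ehh er ehh ehh er ehh ehh; joining the 13 pieces gives the next term.

drehhdrdrrdrrerehherehhehherehhehh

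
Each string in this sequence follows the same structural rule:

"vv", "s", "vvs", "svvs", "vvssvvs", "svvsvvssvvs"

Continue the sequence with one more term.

vvssvvssvvsvvssvvs

From term 3 onward, concatenate the second-to-last term with the last: vv·s = vvs, s·vvs = svvs, …
So term 7 is vvssvvs·svvsvvssvvs.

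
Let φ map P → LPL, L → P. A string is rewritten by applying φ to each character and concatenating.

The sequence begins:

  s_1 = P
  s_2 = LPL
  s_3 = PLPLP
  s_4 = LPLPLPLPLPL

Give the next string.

PLPLPLPLPLPLPLPLPLPLP

Apply φ to LPLPLPLPLPL symbol by symbol: L→P, P→LPL, L→P, P→LPL, L→P, P→LPL, L→P, P→LPL, L→P, P→LPL, L→P; joined: P LPL P LPL P LPL P LPL P LPL P.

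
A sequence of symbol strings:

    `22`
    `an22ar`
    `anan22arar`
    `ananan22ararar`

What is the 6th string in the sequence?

Each term wraps the previous one in an on the left and ar on the right.
From ananan22ararar, 2 further steps: ananan22ararar → anananan22arararar → (answer).

ananananan22ararararar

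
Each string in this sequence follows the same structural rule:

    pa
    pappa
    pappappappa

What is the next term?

Each string is two copies of the previous one joined by 'p'.
So the next term is two copies of pappappappa with 'p' between the halves.

pappappappappappappappa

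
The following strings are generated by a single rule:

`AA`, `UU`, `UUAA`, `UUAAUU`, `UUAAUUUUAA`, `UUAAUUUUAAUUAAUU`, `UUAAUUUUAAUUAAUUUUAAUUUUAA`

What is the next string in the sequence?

UUAAUUUUAAUUAAUUUUAAUUUUAAUUAAUUUUAAUUAAUU

From term 3 onward, concatenate the last term with the second-to-last: UU·AA = UUAA, UUAA·UU = UUAAUU, …
Continuing: UUAAUUUUAAUUAAUUUUAAUUUUAA · UUAAUUUUAAUUAAUU gives term 8.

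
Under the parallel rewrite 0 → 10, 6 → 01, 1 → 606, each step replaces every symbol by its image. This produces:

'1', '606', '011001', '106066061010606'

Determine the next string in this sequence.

Rewriting the 15 symbols of 106066061010606 one by one yields 606 10 01 10 01 01 10 01 606 10 606 10 01 10 01; concatenated:

606100110010110016061060610011001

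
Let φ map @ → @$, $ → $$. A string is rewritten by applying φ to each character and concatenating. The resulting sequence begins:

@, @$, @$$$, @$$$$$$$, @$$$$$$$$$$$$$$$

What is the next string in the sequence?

@$$$$$$$$$$$$$$$$$$$$$$$$$$$$$$$

φ(@$$$$$$$$$$$$$$$) expands symbol-by-symbol to @$ $$ $$ $$ $$ $$ $$ $$ $$ $$ $$ $$ $$ $$ $$ $$; joining the 16 pieces gives the next term.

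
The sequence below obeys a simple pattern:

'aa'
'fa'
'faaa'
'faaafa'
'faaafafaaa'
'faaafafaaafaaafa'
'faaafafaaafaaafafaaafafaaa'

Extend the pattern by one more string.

faaafafaaafaaafafaaafafaaafaaafafaaafaaafa

Each term (from the third on) is the previous term followed by the one before it: term 3 = fa·aa = faaa.
So term 8 is faaafafaaafaaafafaaafafaaa·faaafafaaafaaafa.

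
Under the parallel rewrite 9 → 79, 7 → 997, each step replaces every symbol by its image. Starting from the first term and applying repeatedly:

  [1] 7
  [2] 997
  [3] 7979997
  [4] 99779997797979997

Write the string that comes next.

79799979977979799979977999779997797979997

Replace each of the 17 characters of 99779997797979997 in place — 79 79 997 997 79 79 79 997 997 79 997 79 997 79 79 79 997 — and concatenate.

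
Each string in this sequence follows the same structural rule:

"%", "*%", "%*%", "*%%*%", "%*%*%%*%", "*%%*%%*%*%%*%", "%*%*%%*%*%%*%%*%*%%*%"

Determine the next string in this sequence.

*%%*%%*%*%%*%%*%*%%*%*%%*%%*%*%%*%

Each term (from the third on) is the two preceding terms concatenated in order: term 3 = %·*% = %*%.
The next term joins *%%*%%*%*%%*% and %*%*%%*%*%%*%%*%*%%*%.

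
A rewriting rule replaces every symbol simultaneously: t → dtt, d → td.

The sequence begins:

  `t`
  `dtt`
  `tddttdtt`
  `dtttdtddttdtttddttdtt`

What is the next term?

Replace each of the 21 characters of dtttdtddttdtttddttdtt in place — td dtt dtt dtt td dtt td td dtt dtt td dtt dtt dtt td td dtt dtt td dtt dtt — and concatenate.

tddttdttdtttddtttdtddttdtttddttdttdtttdtddttdtttddttdtt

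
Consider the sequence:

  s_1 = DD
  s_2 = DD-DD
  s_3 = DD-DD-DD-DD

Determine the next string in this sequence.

Every step duplicates the string with '-' between the halves.
One more doubling of DD-DD-DD-DD gives the answer.

DD-DD-DD-DD-DD-DD-DD-DD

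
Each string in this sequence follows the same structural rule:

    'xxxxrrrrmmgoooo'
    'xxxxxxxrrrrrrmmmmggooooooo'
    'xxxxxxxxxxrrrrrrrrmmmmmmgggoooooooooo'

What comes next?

xxxxxxxxxxxxxrrrrrrrrrrmmmmmmmmggggooooooooooooo

Each string has the form x^{3n+1} r^{2n+2} m^{2n} g^{n} o^{3n+1} (n = 1, 2, …).
At n = 4 the blocks have lengths 13, 10, 8, 4, 13.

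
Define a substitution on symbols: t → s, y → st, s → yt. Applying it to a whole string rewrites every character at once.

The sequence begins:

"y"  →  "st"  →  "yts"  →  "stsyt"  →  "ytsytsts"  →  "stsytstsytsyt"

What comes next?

Applying the rule to each of the 13 symbols of stsytstsytsyt gives the pieces yt s yt st s yt s yt st s yt st s, which concatenate to the answer.

ytsytstsytsytstsytsts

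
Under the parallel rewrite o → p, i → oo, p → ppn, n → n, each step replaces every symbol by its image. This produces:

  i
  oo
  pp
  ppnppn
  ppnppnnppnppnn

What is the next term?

ppnppnnppnppnnnppnppnnppnppnnn

φ(ppnppnnppnppnn) expands symbol-by-symbol to ppn ppn n ppn ppn n n ppn ppn n ppn ppn n n; joining the 14 pieces gives the next term.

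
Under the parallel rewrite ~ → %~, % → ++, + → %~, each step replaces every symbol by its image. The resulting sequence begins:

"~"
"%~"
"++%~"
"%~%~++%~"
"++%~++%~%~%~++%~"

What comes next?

%~%~++%~%~%~++%~++%~++%~%~%~++%~

φ(++%~++%~%~%~++%~) expands symbol-by-symbol to %~ %~ ++ %~ %~ %~ ++ %~ ++ %~ ++ %~ %~ %~ ++ %~; joining the 16 pieces gives the next term.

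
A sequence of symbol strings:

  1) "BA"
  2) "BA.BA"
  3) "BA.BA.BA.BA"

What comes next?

s(k+1) = s(k)·.·s(k) — each term doubles the last with '.' between the halves.
So the next term is two copies of BA.BA.BA.BA with '.' between the halves.

BA.BA.BA.BA.BA.BA.BA.BA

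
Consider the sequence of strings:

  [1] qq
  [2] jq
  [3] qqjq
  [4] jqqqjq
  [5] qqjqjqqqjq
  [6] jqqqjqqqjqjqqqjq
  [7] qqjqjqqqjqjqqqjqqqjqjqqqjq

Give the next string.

jqqqjqqqjqjqqqjqqqjqjqqqjqjqqqjqqqjqjqqqjq

From term 3 onward, concatenate the second-to-last term with the last: qq·jq = qqjq, jq·qqjq = jqqqjq, …
Continuing: jqqqjqqqjqjqqqjq · qqjqjqqqjqjqqqjqqqjqjqqqjq gives term 8.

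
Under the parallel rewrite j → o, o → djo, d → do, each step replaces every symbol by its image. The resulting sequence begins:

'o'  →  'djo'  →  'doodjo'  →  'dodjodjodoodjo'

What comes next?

Rewriting the 14 symbols of dodjodjodoodjo one by one yields do djo do o djo do o djo do djo djo do o djo; concatenated:

dodjodoodjodoodjododjodjodoodjo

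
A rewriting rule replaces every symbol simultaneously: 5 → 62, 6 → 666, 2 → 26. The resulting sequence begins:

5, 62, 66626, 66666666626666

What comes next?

Rewriting the 14 symbols of 66666666626666 one by one yields 666 666 666 666 666 666 666 666 666 26 666 666 666 666; concatenated:

66666666666666666666666666626666666666666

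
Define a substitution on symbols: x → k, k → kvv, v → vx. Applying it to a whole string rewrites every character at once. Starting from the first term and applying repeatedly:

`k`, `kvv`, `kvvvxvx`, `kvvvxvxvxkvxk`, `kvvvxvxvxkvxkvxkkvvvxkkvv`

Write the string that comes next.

kvvvxvxvxkvxkvxkkvvvxkkvvvxkkvvkvvvxvxvxkkvvkvvvxvx

φ(kvvvxvxvxkvxkvxkkvvvxkkvv) expands symbol-by-symbol to kvv vx vx vx k vx k vx k kvv vx k kvv vx k kvv kvv vx vx vx k kvv kvv vx vx; joining the 25 pieces gives the next term.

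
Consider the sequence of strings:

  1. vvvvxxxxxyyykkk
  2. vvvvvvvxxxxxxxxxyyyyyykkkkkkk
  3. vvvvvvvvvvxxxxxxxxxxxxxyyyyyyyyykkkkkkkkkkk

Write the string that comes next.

Each string has the form v^{3n+1} x^{4n+1} y^{3n} k^{4n-1} (n = 1, 2, …).
Setting n = 4 gives 13, 17, 12, 15 characters in each block.

vvvvvvvvvvvvvxxxxxxxxxxxxxxxxxyyyyyyyyyyyykkkkkkkkkkkkkkk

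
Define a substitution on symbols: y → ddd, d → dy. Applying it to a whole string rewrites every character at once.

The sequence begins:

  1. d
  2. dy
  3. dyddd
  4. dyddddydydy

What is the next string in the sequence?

dyddddydydydyddddyddddyddd

Apply φ to dyddddydydy symbol by symbol: d→dy, y→ddd, d→dy, d→dy, d→dy, d→dy, y→ddd, d→dy, y→ddd, d→dy, y→ddd; joined: dy ddd dy dy dy dy ddd dy ddd dy ddd.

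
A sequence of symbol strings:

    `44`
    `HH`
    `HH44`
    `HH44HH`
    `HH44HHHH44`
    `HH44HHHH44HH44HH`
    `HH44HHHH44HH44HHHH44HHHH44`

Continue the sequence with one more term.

Each term (from the third on) is the previous term followed by the one before it: term 3 = HH·44 = HH44.
The next term joins HH44HHHH44HH44HHHH44HHHH44 and HH44HHHH44HH44HH.

HH44HHHH44HH44HHHH44HHHH44HH44HHHH44HH44HH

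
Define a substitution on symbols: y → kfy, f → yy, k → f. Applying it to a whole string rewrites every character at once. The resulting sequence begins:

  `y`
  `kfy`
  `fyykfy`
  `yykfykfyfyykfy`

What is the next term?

kfykfyfyykfyfyykfyyykfykfyfyykfy

Applying the rule to each of the 14 symbols of yykfykfyfyykfy gives the pieces kfy kfy f yy kfy f yy kfy yy kfy kfy f yy kfy, which concatenate to the answer.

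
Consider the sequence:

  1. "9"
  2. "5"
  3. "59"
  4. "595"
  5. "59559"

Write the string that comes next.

59559595

Each term (from the third on) is the previous term followed by the one before it: term 3 = 5·9 = 59.
The next term joins 59559 and 595.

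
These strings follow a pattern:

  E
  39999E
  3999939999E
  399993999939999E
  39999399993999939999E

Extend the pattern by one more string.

3999939999399993999939999E

Each term is the previous one with 39999 prepended.
One more step from 39999399993999939999E gives the answer.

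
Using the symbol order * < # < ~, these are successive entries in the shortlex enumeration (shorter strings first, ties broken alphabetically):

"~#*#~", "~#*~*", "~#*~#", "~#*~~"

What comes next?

Find the rightmost character of ~#*~~ below ~, bump it to the next letter, and reset everything to its right to *.

~##**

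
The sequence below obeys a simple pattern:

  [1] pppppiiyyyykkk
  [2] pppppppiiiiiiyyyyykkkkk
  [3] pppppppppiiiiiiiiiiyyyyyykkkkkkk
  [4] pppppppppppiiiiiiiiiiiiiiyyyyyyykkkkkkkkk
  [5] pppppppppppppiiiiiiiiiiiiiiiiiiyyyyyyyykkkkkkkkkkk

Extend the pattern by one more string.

pppppppppppppppiiiiiiiiiiiiiiiiiiiiiiyyyyyyyyykkkkkkkkkkkkk

Reading off run lengths: p runs 5, 7, 9, 11, 13; i runs 2, 6, 10, 14, 18; y runs 4, 5, 6, 7, 8; k runs 3, 5, 7, 9, 11 — each is linear in n (n = 1, 2, …).
For the next term, n = 6, so the run lengths are 15, 22, 9, 13.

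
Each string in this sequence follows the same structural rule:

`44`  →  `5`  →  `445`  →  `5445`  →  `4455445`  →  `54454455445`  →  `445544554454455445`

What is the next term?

Each term (from the third on) is the two preceding terms concatenated in order: term 3 = 44·5 = 445.
Continuing: 54454455445 · 445544554454455445 gives term 8.

54454455445445544554454455445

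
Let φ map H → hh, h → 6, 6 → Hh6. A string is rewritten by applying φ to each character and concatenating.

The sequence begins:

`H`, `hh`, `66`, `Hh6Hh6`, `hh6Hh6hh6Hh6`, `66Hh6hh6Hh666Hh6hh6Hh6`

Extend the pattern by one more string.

Rewriting the 22 symbols of 66Hh6hh6Hh666Hh6hh6Hh6 one by one yields Hh6 Hh6 hh 6 Hh6 6 6 Hh6 hh 6 Hh6 Hh6 Hh6 hh 6 Hh6 6 6 Hh6 hh 6 Hh6; concatenated:

Hh6Hh6hh6Hh666Hh6hh6Hh6Hh6Hh6hh6Hh666Hh6hh6Hh6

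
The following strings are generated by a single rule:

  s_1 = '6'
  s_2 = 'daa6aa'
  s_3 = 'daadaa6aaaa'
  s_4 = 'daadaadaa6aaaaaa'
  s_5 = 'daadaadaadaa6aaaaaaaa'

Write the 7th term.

daadaadaadaadaadaa6aaaaaaaaaaaa

Every step adds daa to the front and aa to the end of the previous string.
From daadaadaadaa6aaaaaaaa, 2 further steps: daadaadaadaa6aaaaaaaa → daadaadaadaadaa6aaaaaaaaaa → (answer).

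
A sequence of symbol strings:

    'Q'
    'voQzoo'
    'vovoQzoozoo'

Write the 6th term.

s(k+1) = vo·s(k)·zoo, so each term gains vo as a prefix and zoo as a suffix.
From vovoQzoozoo, 3 further steps: vovoQzoozoo → vovovoQzoozoozoo → vovovovoQzoozoozoozoo → (answer).

vovovovovoQzoozoozoozoozoo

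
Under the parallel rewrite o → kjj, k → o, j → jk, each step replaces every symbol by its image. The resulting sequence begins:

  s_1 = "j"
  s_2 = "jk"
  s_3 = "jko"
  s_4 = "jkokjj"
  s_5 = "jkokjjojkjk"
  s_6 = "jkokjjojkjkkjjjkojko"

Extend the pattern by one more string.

Rewriting the 20 symbols of jkokjjojkjkkjjjkojko one by one yields jk o kjj o jk jk kjj jk o jk o o jk jk jk o kjj jk o kjj; concatenated:

jkokjjojkjkkjjjkojkoojkjkjkokjjjkokjj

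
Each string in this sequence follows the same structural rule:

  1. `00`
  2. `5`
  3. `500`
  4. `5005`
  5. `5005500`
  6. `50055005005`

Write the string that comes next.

This is a Fibonacci-style word recurrence s(k) = s(k−1)·s(k−2): e.g. 5·00 = 500.
So term 7 is 50055005005·5005500.

500550050055005500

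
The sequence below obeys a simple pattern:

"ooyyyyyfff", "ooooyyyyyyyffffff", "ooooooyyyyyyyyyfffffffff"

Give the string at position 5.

ooooooooooyyyyyyyyyyyyyfffffffffffffff

Each string has the form o^{2n} y^{2n+3} f^{3n} (n = 1, 2, …).
At n = 5 the blocks have lengths 10, 13, 15.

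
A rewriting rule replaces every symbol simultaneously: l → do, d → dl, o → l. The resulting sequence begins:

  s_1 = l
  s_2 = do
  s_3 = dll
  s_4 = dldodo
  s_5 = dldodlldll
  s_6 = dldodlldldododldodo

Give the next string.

φ(dldodlldldododldodo) expands symbol-by-symbol to dl do dl l dl do do dl do dl l dl l dl do dl l dl l; joining the 19 pieces gives the next term.

dldodlldldododldodlldlldldodlldll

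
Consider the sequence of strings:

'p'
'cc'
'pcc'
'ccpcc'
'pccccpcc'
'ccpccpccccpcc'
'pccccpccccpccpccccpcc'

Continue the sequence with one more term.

ccpccpccccpccpccccpccccpccpccccpcc

From term 3 onward, concatenate the second-to-last term with the last: p·cc = pcc, cc·pcc = ccpcc, …
The next term joins ccpccpccccpcc and pccccpccccpccpccccpcc.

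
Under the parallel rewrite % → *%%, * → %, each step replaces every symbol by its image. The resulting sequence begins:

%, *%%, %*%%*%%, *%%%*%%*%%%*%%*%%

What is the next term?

Replace each of the 17 characters of *%%%*%%*%%%*%%*%% in place — % *%% *%% *%% % *%% *%% % *%% *%% *%% % *%% *%% % *%% *%% — and concatenate.

%*%%*%%*%%%*%%*%%%*%%*%%*%%%*%%*%%%*%%*%%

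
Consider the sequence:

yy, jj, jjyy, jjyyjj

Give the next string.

jjyyjjjjyy

From term 3 onward, concatenate the last term with the second-to-last: jj·yy = jjyy, jjyy·jj = jjyyjj, …
The next term joins jjyyjj and jjyy.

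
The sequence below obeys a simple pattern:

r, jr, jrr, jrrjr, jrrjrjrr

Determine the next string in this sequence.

From term 3 onward, concatenate the last term with the second-to-last: jr·r = jrr, jrr·jr = jrrjr, …
So term 6 is jrrjrjrr·jrrjr.

jrrjrjrrjrrjr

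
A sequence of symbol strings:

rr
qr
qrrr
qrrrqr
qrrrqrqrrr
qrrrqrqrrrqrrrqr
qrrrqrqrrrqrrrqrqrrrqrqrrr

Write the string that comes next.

This is a Fibonacci-style word recurrence s(k) = s(k−1)·s(k−2): e.g. qr·rr = qrrr.
The next term joins qrrrqrqrrrqrrrqrqrrrqrqrrr and qrrrqrqrrrqrrrqr.

qrrrqrqrrrqrrrqrqrrrqrqrrrqrrrqrqrrrqrrrqr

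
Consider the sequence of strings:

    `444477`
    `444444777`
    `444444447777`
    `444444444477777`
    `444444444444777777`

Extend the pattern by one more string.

Term n consists of 2n+2 4's, followed by n+1 7's (n = 1, 2, …).
For the next term, n = 6, so the run lengths are 14, 7.

444444444444447777777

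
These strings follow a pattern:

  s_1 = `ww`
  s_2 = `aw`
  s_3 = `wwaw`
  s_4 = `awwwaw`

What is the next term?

wwawawwwaw

Each term (from the third on) is the two preceding terms concatenated in order: term 3 = ww·aw = wwaw.
So term 5 is wwaw·awwwaw.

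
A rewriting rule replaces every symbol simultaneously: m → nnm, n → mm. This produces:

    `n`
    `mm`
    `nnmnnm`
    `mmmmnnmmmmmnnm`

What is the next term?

nnmnnmnnmnnmmmmmnnmnnmnnmnnmnnmmmmmnnm

Replace each of the 14 characters of mmmmnnmmmmmnnm in place — nnm nnm nnm nnm mm mm nnm nnm nnm nnm nnm mm mm nnm — and concatenate.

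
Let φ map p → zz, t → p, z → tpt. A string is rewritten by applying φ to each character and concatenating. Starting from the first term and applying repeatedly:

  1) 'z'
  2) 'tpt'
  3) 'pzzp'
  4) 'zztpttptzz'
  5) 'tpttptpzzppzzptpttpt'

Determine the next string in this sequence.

pzzppzzpzztpttptzzzztpttptzzpzzppzzp

Applying the rule to each of the 20 symbols of tpttptpzzppzzptpttpt gives the pieces p zz p p zz p zz tpt tpt zz zz tpt tpt zz p zz p p zz p, which concatenate to the answer.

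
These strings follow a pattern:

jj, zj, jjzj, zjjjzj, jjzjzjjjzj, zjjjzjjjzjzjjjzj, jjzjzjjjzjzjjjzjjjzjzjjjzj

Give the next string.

Each term (from the third on) is the two preceding terms concatenated in order: term 3 = jj·zj = jjzj.
The next term joins zjjjzjjjzjzjjjzj and jjzjzjjjzjzjjjzjjjzjzjjjzj.

zjjjzjjjzjzjjjzjjjzjzjjjzjzjjjzjjjzjzjjjzj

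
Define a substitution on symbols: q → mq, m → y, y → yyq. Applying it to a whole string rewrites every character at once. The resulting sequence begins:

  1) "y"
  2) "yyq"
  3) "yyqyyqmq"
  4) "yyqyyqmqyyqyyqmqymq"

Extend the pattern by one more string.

Applying the rule to each of the 19 symbols of yyqyyqmqyyqyyqmqymq gives the pieces yyq yyq mq yyq yyq mq y mq yyq yyq mq yyq yyq mq y mq yyq y mq, which concatenate to the answer.

yyqyyqmqyyqyyqmqymqyyqyyqmqyyqyyqmqymqyyqymq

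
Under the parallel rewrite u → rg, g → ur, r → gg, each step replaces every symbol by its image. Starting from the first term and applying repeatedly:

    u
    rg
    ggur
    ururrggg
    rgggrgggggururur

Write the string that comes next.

Replace each of the 16 characters of rgggrgggggururur in place — gg ur ur ur gg ur ur ur ur ur rg gg rg gg rg gg — and concatenate.

ggurururggurururururrgggrgggrggg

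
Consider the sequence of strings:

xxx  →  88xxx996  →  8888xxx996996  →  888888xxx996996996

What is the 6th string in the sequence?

Each term wraps the previous one in 88 on the left and 996 on the right.
From 888888xxx996996996, 2 further steps: 888888xxx996996996 → 88888888xxx996996996996 → (answer).

8888888888xxx996996996996996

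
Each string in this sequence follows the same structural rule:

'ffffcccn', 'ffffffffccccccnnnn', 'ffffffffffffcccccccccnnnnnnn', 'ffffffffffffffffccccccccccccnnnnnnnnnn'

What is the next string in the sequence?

ffffffffffffffffffffcccccccccccccccnnnnnnnnnnnnn

The n-th term is 4n f's then 3n c's then 3n-2 n's (n = 1, 2, …).
Setting n = 5 gives 20, 15, 13 characters in each block.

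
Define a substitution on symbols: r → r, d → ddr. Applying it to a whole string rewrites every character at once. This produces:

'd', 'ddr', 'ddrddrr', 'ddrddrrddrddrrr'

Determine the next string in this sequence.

φ(ddrddrrddrddrrr) expands symbol-by-symbol to ddr ddr r ddr ddr r r ddr ddr r ddr ddr r r r; joining the 15 pieces gives the next term.

ddrddrrddrddrrrddrddrrddrddrrrr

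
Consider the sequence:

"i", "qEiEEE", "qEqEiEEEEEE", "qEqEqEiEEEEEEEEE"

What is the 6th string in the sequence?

Each term wraps the previous one in qE on the left and EEE on the right.
From qEqEqEiEEEEEEEEE, 2 further steps: qEqEqEiEEEEEEEEE → qEqEqEqEiEEEEEEEEEEEE → (answer).

qEqEqEqEqEiEEEEEEEEEEEEEEE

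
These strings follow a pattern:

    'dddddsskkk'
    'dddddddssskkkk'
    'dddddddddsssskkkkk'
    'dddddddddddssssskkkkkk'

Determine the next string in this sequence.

The n-th term is 2n+1 d's then n s's then n+1 k's, where the shown terms are n = 2, 3, 4, 5.
Setting n = 6 gives 13, 6, 7 characters in each block.

dddddddddddddsssssskkkkkkk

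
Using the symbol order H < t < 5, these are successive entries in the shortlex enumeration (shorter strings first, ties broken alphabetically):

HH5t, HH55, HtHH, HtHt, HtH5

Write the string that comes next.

HttH

The successor of HtH5 increments the rightmost position that isn't already 5 and resets every position after it to H.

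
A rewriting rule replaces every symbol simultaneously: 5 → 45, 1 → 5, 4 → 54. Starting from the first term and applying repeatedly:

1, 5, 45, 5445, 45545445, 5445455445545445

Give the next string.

45545445544545545445455445545445

φ(5445455445545445) expands symbol-by-symbol to 45 54 54 45 54 45 45 54 54 45 45 54 45 54 54 45; joining the 16 pieces gives the next term.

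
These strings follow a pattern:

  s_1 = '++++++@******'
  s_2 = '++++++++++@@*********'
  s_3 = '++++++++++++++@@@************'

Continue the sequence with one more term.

Reading off run lengths: + runs 6, 10, 14; @ runs 1, 2, 3; * runs 6, 9, 12 — each is linear in n (n = 1, 2, …).
Setting n = 4 gives 18, 4, 15 characters in each block.

++++++++++++++++++@@@@***************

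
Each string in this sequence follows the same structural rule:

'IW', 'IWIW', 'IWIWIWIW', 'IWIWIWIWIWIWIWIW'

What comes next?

IWIWIWIWIWIWIWIWIWIWIWIWIWIWIWIW

Each string is two copies of the previous one concatenated.
So the next term is two copies of IWIWIWIWIWIWIWIW.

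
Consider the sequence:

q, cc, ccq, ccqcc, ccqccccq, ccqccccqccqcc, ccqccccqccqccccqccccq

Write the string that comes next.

ccqccccqccqccccqccccqccqccccqccqcc

From term 3 onward, concatenate the last term with the second-to-last: cc·q = ccq, ccq·cc = ccqcc, …
So term 8 is ccqccccqccqccccqccccq·ccqccccqccqcc.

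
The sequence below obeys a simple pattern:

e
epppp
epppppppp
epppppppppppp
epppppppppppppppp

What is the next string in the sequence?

epppppppppppppppppppp

The strings grow by a fixed suffix pppp each time.
So the next term is epppppppppppppppp·pppp.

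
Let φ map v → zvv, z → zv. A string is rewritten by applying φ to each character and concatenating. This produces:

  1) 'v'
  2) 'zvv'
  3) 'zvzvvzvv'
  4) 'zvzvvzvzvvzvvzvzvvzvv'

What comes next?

Applying the rule to each of the 21 symbols of zvzvvzvzvvzvvzvzvvzvv gives the pieces zv zvv zv zvv zvv zv zvv zv zvv zvv zv zvv zvv zv zvv zv zvv zvv zv zvv zvv, which concatenate to the answer.

zvzvvzvzvvzvvzvzvvzvzvvzvvzvzvvzvvzvzvvzvzvvzvvzvzvvzvv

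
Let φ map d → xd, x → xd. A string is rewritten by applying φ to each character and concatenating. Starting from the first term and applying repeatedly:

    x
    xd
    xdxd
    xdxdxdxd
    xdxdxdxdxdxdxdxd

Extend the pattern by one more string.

xdxdxdxdxdxdxdxdxdxdxdxdxdxdxdxd

Applying the rule to each of the 16 symbols of xdxdxdxdxdxdxdxd gives the pieces xd xd xd xd xd xd xd xd xd xd xd xd xd xd xd xd, which concatenate to the answer.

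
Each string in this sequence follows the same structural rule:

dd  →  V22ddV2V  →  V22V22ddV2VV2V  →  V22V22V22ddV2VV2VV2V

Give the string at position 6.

Each term wraps the previous one in V22 on the left and V2V on the right.
From V22V22V22ddV2VV2VV2V, 2 further steps: V22V22V22ddV2VV2VV2V → V22V22V22V22ddV2VV2VV2VV2V → (answer).

V22V22V22V22V22ddV2VV2VV2VV2VV2V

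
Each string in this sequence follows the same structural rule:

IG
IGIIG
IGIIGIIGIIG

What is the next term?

Each string is two copies of the previous one joined by 'I'.
One more doubling of IGIIGIIGIIG gives the answer.

IGIIGIIGIIGIIGIIGIIGIIG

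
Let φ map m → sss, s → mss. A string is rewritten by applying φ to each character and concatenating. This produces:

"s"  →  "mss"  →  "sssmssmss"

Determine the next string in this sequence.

mssmssmsssssmssmsssssmssmss

Rewriting each symbol of sssmssmss: s→mss, s→mss, s→mss, m→sss, s→mss, s→mss, m→sss, s→mss, s→mss, which concatenates to mss mss mss sss mss mss sss mss mss.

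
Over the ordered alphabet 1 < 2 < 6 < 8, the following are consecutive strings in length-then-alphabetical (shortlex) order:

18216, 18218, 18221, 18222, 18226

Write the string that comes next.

18228

Treat 18226 as a base-4 numeral over the given alphabet and add one, carrying through any trailing 8's.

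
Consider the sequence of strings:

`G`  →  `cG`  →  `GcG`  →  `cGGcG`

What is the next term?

Each term (from the third on) is the two preceding terms concatenated in order: term 3 = G·cG = GcG.
So term 5 is GcG·cGGcG.

GcGcGGcG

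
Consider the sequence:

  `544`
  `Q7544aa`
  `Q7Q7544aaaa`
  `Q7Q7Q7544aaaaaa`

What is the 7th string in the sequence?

s(k+1) = Q7·s(k)·aa, so each term gains Q7 as a prefix and aa as a suffix.
From Q7Q7Q7544aaaaaa, 3 further steps: Q7Q7Q7544aaaaaa → Q7Q7Q7Q7544aaaaaaaa → Q7Q7Q7Q7Q7544aaaaaaaaaa → (answer).

Q7Q7Q7Q7Q7Q7544aaaaaaaaaaaa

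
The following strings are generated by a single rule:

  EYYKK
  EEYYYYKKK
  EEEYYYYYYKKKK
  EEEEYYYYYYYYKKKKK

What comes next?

Term n consists of n E's, followed by 2n Y's, followed by n+1 K's (n = 1, 2, …).
At n = 5 the blocks have lengths 5, 10, 6.

EEEEEYYYYYYYYYYKKKKKK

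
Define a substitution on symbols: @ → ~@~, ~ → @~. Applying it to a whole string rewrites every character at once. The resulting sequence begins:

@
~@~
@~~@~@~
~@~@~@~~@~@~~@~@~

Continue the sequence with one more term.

Applying the rule to each of the 17 symbols of ~@~@~@~~@~@~~@~@~ gives the pieces @~ ~@~ @~ ~@~ @~ ~@~ @~ @~ ~@~ @~ ~@~ @~ @~ ~@~ @~ ~@~ @~, which concatenate to the answer.

@~~@~@~~@~@~~@~@~@~~@~@~~@~@~@~~@~@~~@~@~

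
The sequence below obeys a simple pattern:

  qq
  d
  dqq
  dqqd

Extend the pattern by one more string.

dqqddqq

Each term (from the third on) is the previous term followed by the one before it: term 3 = d·qq = dqq.
The next term joins dqqd and dqq.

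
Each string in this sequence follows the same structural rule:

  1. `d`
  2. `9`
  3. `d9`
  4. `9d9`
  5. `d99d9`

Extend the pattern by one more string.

This is a Fibonacci-style word recurrence s(k) = s(k−2)·s(k−1): e.g. d·9 = d9.
So term 6 is 9d9·d99d9.

9d9d99d9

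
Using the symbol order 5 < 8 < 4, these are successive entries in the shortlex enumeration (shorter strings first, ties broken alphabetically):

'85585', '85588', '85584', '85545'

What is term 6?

85544

Continuing the enumeration 2 steps past 85545: 85545 → 85548 → (answer).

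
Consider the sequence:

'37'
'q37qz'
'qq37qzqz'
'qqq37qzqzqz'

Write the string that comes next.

qqqq37qzqzqzqz

Every step adds q to the front and qz to the end of the previous string.
One more step from qqq37qzqzqz gives the answer.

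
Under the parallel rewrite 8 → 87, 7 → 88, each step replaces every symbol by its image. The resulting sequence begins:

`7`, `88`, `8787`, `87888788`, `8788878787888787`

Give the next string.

Applying the rule to each of the 16 symbols of 8788878787888787 gives the pieces 87 88 87 87 87 88 87 88 87 88 87 87 87 88 87 88, which concatenate to the answer.

87888787878887888788878787888788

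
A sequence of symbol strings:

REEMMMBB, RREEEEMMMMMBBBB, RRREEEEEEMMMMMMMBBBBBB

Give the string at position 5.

The n-th term is n R's then 2n E's then 2n+1 M's then 2n B's (n = 1, 2, …).
For term 5, n = 5, so the run lengths are 5, 10, 11, 10.

RRRRREEEEEEEEEEMMMMMMMMMMMBBBBBBBBBB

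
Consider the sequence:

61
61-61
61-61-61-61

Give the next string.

Each string is two copies of the previous one joined by '-'.
Doubling 61-61-61-61 with '-' between the halves:

61-61-61-61-61-61-61-61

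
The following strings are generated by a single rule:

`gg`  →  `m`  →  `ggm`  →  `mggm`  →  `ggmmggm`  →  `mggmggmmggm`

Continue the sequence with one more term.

This is a Fibonacci-style word recurrence s(k) = s(k−2)·s(k−1): e.g. gg·m = ggm.
Continuing: ggmmggm · mggmggmmggm gives term 7.

ggmmggmmggmggmmggm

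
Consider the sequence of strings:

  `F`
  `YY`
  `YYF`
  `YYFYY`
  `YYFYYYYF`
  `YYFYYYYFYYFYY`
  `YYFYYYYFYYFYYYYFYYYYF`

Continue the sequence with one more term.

Each term (from the third on) is the previous term followed by the one before it: term 3 = YY·F = YYF.
The next term joins YYFYYYYFYYFYYYYFYYYYF and YYFYYYYFYYFYY.

YYFYYYYFYYFYYYYFYYYYFYYFYYYYFYYFYY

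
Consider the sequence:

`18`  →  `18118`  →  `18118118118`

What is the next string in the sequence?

Every step duplicates the string with '1' between the halves.
So the next term is two copies of 18118118118 with '1' between the halves.

18118118118118118118118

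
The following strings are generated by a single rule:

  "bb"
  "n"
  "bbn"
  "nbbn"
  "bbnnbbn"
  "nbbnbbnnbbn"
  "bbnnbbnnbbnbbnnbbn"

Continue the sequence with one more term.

nbbnbbnnbbnbbnnbbnnbbnbbnnbbn

Each term (from the third on) is the two preceding terms concatenated in order: term 3 = bb·n = bbn.
So term 8 is nbbnbbnnbbn·bbnnbbnnbbnbbnnbbn.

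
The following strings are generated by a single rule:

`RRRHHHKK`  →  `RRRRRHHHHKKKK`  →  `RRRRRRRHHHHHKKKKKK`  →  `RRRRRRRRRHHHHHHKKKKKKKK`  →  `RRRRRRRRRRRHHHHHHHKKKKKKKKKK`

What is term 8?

Reading off run lengths: R runs 3, 5, 7, 9, 11; H runs 3, 4, 5, 6, 7; K runs 2, 4, 6, 8, 10 — each is linear in n (n = 1, 2, …).
At n = 8 the blocks have lengths 17, 10, 16.

RRRRRRRRRRRRRRRRRHHHHHHHHHHKKKKKKKKKKKKKKKK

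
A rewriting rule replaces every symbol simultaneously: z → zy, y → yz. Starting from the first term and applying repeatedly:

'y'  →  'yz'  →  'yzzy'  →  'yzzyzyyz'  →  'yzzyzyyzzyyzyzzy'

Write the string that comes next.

Replace each of the 16 characters of yzzyzyyzzyyzyzzy in place — yz zy zy yz zy yz yz zy zy yz yz zy yz zy zy yz — and concatenate.

yzzyzyyzzyyzyzzyzyyzyzzyyzzyzyyz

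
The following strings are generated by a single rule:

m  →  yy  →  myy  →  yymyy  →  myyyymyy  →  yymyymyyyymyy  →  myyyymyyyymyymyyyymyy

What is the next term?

yymyymyyyymyymyyyymyyyymyymyyyymyy

This is a Fibonacci-style word recurrence s(k) = s(k−2)·s(k−1): e.g. m·yy = myy.
So term 8 is yymyymyyyymyy·myyyymyyyymyymyyyymyy.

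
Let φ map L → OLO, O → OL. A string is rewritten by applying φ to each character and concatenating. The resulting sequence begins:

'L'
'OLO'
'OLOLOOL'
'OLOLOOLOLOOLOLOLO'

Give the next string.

φ(OLOLOOLOLOOLOLOLO) expands symbol-by-symbol to OL OLO OL OLO OL OL OLO OL OLO OL OL OLO OL OLO OL OLO OL; joining the 17 pieces gives the next term.

OLOLOOLOLOOLOLOLOOLOLOOLOLOLOOLOLOOLOLOOL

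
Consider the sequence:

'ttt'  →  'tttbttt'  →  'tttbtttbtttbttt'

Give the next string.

Every step duplicates the string with 'b' between the halves.
Doubling tttbtttbtttbttt with 'b' between the halves:

tttbtttbtttbtttbtttbtttbtttbttt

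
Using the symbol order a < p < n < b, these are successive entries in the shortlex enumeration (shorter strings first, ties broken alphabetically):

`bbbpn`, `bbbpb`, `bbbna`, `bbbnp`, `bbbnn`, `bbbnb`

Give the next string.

Find the rightmost character of bbbnb below b, bump it to the next letter, and reset everything to its right to a.

bbbba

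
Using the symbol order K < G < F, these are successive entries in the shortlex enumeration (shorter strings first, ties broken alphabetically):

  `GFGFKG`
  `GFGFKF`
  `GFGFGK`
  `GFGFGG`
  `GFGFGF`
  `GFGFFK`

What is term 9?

GFFKKK

Stepping forward 3 times from GFGFFK: GFGFFK → GFGFFG → GFGFFF, then the target.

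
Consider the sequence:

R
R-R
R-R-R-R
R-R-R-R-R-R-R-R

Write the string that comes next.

Every step duplicates the string with '-' between the halves.
Doubling R-R-R-R-R-R-R-R with '-' between the halves:

R-R-R-R-R-R-R-R-R-R-R-R-R-R-R-R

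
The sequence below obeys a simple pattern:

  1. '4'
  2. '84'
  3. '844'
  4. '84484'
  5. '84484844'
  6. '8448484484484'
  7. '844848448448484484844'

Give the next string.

8448484484484844848448448484484484

From term 3 onward, concatenate the last term with the second-to-last: 84·4 = 844, 844·84 = 84484, …
So term 8 is 844848448448484484844·8448484484484.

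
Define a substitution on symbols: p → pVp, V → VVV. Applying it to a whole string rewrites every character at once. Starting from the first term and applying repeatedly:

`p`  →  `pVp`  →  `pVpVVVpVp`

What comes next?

pVpVVVpVpVVVVVVVVVpVpVVVpVp

Apply φ to pVpVVVpVp symbol by symbol: p→pVp, V→VVV, p→pVp, V→VVV, V→VVV, V→VVV, p→pVp, V→VVV, p→pVp; joined: pVp VVV pVp VVV VVV VVV pVp VVV pVp.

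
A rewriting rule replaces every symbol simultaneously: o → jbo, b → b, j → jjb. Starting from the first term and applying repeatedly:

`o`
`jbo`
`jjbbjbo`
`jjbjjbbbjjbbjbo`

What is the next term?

Rewriting the 15 symbols of jjbjjbbbjjbbjbo one by one yields jjb jjb b jjb jjb b b b jjb jjb b b jjb b jbo; concatenated:

jjbjjbbjjbjjbbbbjjbjjbbbjjbbjbo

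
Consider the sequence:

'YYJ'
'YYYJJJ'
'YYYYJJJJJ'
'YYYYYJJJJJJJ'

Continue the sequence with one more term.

Reading off run lengths: Y runs 2, 3, 4, 5; J runs 1, 3, 5, 7 — each is linear in n (n = 1, 2, …).
Setting n = 5 gives 6, 9 characters in each block.

YYYYYYJJJJJJJJJ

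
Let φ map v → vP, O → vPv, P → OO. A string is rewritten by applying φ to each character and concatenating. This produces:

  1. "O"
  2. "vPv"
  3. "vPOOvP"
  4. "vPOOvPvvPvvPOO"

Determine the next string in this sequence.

Rewriting the 14 symbols of vPOOvPvvPvvPOO one by one yields vP OO vPv vPv vP OO vP vP OO vP vP OO vPv vPv; concatenated:

vPOOvPvvPvvPOOvPvPOOvPvPOOvPvvPv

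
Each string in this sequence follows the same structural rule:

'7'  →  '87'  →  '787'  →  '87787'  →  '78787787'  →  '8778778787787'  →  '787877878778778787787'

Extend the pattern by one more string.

8778778787787787877878778778787787

From term 3 onward, concatenate the second-to-last term with the last: 7·87 = 787, 87·787 = 87787, …
Continuing: 8778778787787 · 787877878778778787787 gives term 8.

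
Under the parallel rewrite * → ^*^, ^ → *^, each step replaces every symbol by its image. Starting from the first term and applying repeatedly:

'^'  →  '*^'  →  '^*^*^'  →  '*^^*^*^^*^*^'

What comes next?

^*^*^*^^*^*^^*^*^*^^*^*^^*^*^

Rewriting each symbol of *^^*^*^^*^*^: *→^*^, ^→*^, ^→*^, *→^*^, ^→*^, *→^*^, ^→*^, ^→*^, *→^*^, ^→*^, *→^*^, ^→*^, which concatenates to ^*^ *^ *^ ^*^ *^ ^*^ *^ *^ ^*^ *^ ^*^ *^.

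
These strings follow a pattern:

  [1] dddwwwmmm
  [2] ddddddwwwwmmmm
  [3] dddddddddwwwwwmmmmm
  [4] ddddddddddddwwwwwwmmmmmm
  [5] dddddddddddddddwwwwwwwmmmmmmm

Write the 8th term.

The n-th term is 3n d's then n+2 w's then n+2 m's (n = 1, 2, …).
Setting n = 8 gives 24, 10, 10 characters in each block.

ddddddddddddddddddddddddwwwwwwwwwwmmmmmmmmmm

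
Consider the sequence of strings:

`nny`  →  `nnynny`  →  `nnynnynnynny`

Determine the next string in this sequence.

nnynnynnynnynnynnynnynny

s(k+1) = s(k)·s(k) — each term doubles the last.
So the next term is two copies of nnynnynnynny.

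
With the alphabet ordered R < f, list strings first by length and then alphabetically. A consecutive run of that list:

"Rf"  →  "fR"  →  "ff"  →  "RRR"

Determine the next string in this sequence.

The successor of RRR increments the rightmost position that isn't already f and resets every position after it to R.

RRf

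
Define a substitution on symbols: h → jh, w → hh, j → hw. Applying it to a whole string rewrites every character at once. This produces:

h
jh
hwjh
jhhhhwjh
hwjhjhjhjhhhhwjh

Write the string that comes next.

jhhhhwjhhwjhhwjhhwjhjhjhjhhhhwjh

φ(hwjhjhjhjhhhhwjh) expands symbol-by-symbol to jh hh hw jh hw jh hw jh hw jh jh jh jh hh hw jh; joining the 16 pieces gives the next term.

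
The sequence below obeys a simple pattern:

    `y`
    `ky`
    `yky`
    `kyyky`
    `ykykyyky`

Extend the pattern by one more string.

From term 3 onward, concatenate the second-to-last term with the last: y·ky = yky, ky·yky = kyyky, …
Continuing: kyyky · ykykyyky gives term 6.

kyykyykykyyky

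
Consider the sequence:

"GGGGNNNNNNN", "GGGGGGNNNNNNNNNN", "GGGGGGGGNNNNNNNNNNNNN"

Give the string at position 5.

Each string has the form G^{2n} N^{3n+1}, where the shown terms are n = 2, 3, 4.
Setting n = 6 gives 12, 19 characters in each block.

GGGGGGGGGGGGNNNNNNNNNNNNNNNNNNN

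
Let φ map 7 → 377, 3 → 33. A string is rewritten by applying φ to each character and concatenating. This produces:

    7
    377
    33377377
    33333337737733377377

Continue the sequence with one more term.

Rewriting the 20 symbols of 33333337737733377377 one by one yields 33 33 33 33 33 33 33 377 377 33 377 377 33 33 33 377 377 33 377 377; concatenated:

333333333333333773773337737733333337737733377377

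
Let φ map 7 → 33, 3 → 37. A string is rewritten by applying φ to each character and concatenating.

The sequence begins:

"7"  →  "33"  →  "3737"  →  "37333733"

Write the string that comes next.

Apply φ to 37333733 symbol by symbol: 3→37, 7→33, 3→37, 3→37, 3→37, 7→33, 3→37, 3→37; joined: 37 33 37 37 37 33 37 37.

3733373737333737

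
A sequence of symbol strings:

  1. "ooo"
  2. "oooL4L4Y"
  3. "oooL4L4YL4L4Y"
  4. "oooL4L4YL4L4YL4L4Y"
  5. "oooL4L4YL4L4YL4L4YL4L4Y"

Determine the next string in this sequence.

oooL4L4YL4L4YL4L4YL4L4YL4L4Y

Each term is the previous one with L4L4Y appended.
So the next term is oooL4L4YL4L4YL4L4YL4L4Y·L4L4Y.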